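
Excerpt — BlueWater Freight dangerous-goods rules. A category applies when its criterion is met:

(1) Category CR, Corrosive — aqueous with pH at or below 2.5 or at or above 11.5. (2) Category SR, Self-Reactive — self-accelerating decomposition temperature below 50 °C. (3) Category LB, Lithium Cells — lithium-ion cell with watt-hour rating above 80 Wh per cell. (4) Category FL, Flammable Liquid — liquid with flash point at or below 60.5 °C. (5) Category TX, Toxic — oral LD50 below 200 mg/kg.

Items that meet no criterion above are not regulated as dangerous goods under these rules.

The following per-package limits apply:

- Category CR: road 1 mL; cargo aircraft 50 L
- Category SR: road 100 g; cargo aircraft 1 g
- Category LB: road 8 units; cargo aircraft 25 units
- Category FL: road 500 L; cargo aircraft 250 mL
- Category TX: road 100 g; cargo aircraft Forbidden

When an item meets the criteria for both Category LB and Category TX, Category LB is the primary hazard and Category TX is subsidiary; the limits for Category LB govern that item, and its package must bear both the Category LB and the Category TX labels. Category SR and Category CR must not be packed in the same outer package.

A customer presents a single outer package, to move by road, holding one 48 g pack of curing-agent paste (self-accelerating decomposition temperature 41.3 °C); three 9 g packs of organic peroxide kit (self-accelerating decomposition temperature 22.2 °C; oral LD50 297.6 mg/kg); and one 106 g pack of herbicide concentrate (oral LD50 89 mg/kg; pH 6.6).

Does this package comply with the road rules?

Self-accelerating decomposition temperature 41.3 °C meets the Category SR criterion (Self-Reactive), so the curing-agent paste is Category SR.
With self-accelerating decomposition temperature 22.2 °C (< 50 °C), the organic peroxide kit falls in Category SR.
The herbicide concentrate has oral LD50 89 mg/kg, which is < 200 mg/kg, so it is Category TX (Toxic).
Total Category SR: 48 g + (three 9 g packs = 27 g) = 75 g.
75 g ≤ 100 g (road limit, Category SR) — within limit.
Category TX quantity: 106 g.
That exceeds the Category TX road limit of 100 g.
The segregation rule (Category SR with Category CR) does not apply to Category SR with Category TX.

No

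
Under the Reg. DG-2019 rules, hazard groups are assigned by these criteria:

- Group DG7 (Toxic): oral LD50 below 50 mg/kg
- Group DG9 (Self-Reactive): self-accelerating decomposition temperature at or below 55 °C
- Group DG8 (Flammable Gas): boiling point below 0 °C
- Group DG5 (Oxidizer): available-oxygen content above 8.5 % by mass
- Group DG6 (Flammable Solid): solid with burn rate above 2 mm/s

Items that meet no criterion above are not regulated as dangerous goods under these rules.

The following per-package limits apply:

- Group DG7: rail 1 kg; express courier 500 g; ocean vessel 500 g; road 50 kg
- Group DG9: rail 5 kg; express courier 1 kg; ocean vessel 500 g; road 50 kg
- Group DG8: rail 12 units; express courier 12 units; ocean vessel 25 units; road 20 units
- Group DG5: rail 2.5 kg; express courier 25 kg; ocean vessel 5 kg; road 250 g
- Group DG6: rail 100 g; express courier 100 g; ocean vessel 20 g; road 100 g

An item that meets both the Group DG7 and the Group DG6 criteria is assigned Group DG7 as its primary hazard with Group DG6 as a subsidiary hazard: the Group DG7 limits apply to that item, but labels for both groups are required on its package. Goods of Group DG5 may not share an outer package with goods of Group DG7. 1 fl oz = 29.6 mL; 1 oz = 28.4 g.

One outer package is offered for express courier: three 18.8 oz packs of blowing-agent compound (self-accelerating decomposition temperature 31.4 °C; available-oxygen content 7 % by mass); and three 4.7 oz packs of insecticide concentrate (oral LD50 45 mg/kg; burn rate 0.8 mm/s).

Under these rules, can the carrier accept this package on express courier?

No

Self-accelerating decomposition temperature 31.4 °C meets the Group DG9 criterion (Self-Reactive), so the blowing-agent compound is Group DG9.
Insecticide concentrate: oral LD50 45 mg/kg < 50 mg/kg → Group DG7 (Toxic).
Group DG7 quantity: three 4.7 oz packs = 400.44 g.
That is within the Group DG7 express courier limit of 500 g.
Group DG9 quantity: three 18.8 oz packs = 1601.76 g.
1601.76 g > 1 kg (express courier limit, Group DG9) — over the limit.
The segregation rule (Group DG5 with Group DG7) does not apply to Group DG7 with Group DG9.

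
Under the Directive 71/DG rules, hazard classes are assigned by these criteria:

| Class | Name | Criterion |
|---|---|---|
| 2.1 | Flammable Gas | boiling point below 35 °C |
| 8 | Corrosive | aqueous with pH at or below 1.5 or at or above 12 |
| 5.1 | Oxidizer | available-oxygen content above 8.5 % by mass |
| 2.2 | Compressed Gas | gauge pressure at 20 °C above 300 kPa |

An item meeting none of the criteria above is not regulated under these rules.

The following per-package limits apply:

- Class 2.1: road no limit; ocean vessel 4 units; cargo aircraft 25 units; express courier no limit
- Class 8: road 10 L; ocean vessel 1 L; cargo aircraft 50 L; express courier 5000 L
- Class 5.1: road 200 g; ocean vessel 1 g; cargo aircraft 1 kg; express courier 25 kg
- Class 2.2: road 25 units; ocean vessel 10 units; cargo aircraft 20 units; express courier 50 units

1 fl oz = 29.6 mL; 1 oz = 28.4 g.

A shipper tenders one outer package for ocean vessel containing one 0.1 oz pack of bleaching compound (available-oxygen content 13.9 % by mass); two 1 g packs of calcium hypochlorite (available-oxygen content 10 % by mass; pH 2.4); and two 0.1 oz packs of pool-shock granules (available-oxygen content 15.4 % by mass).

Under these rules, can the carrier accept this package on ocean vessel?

No

Available-oxygen content 13.9 % by mass meets the Class 5.1 criterion (Oxidizer), so the bleaching compound is Class 5.1.
The calcium hypochlorite has available-oxygen content 10 % by mass, which is > 8.5 % by mass, so it is Class 5.1 (Oxidizer).
Available-oxygen content 15.4 % by mass meets the Class 5.1 criterion (Oxidizer), so the pool-shock granules are Class 5.1.
Class 5.1 net quantity: (one 0.1 oz pack = 2.84 g) + (two 1 g packs = 2 g) + (two 0.1 oz packs = 5.68 g) = 10.52 g.
10.52 g exceeds the ocean vessel limit of 1 g for Class 5.1.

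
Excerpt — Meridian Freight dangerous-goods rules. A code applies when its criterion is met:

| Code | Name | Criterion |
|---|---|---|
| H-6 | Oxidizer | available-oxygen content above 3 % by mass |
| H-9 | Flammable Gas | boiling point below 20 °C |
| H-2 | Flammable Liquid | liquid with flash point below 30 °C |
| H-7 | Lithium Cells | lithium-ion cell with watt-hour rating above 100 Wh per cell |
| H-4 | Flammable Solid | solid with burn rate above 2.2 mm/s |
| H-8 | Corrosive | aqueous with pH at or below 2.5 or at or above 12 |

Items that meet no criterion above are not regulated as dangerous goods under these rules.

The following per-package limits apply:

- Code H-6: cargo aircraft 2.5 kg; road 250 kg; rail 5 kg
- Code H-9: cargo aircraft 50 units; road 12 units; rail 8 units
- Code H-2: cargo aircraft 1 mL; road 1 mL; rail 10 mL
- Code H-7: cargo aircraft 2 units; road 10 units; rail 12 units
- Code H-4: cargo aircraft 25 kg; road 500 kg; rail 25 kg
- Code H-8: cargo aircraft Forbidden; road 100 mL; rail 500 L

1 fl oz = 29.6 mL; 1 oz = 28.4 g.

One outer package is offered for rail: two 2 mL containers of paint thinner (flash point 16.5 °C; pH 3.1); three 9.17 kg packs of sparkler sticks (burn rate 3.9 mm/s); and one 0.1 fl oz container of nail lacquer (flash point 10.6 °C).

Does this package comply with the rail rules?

No

Flash point 16.5 °C meets the Code H-2 criterion (Flammable Liquid), so the paint thinner is Code H-2.
With burn rate 3.9 mm/s (> 2.2 mm/s), the sparkler sticks fall in Code H-4.
The nail lacquer has flash point 10.6 °C, which is < 30 °C, so it is Code H-2 (Flammable Liquid).
Code H-2 net quantity: (two 2 mL containers = 4 mL) + (one 0.1 fl oz container = 2.96 mL) = 6.96 mL.
6.96 mL ≤ 10 mL (rail limit, Code H-2) — within limit.
Code H-4 quantity: three 9.17 kg packs = 27.51 kg.
That exceeds the Code H-4 rail limit of 25 kg.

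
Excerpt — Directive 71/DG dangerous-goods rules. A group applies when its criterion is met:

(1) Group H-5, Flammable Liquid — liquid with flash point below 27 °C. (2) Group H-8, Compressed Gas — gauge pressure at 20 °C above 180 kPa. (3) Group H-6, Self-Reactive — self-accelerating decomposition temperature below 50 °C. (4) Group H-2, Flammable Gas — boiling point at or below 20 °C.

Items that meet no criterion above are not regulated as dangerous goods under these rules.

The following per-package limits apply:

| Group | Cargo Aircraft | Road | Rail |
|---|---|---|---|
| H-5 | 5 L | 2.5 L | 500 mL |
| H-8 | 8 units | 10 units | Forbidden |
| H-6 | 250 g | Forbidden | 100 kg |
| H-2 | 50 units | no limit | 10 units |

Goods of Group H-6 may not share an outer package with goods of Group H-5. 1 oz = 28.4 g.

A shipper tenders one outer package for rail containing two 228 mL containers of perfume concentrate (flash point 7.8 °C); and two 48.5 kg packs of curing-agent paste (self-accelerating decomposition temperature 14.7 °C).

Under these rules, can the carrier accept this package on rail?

No

With flash point 7.8 °C (< 27 °C), the perfume concentrate falls in Group H-5.
The curing-agent paste has self-accelerating decomposition temperature 14.7 °C, which is < 50 °C, so it is Group H-6 (Self-Reactive).
Group H-6 quantity: two 48.5 kg packs = 97 kg.
That is within the Group H-6 rail limit of 100 kg.
Group H-5 quantity: two 228 mL containers = 456 mL.
456 mL ≤ 500 mL (rail limit, Group H-5) — within limit.
Group H-6 and Group H-5 may not share an outer package.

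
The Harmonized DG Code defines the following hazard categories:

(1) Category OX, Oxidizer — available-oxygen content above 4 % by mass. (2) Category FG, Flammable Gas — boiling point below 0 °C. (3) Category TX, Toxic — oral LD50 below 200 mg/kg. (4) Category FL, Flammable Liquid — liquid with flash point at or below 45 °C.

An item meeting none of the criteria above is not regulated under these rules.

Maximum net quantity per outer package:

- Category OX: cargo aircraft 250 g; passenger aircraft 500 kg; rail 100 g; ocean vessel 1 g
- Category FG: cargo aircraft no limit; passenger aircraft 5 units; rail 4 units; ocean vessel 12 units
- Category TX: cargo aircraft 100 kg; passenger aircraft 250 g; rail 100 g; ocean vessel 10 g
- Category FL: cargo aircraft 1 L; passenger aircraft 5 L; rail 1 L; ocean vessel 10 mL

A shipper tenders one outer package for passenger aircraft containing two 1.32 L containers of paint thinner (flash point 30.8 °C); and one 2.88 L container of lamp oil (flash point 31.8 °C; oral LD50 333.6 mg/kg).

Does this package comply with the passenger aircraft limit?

No

Flash point 30.8 °C meets the Category FL criterion (Flammable Liquid), so the paint thinner is Category FL.
Lamp oil: flash point 31.8 °C ≤ 45 °C → Category FL (Flammable Liquid).
Total Category FL: (two 1.32 L containers = 2.64 L) + 2.88 L = 5.52 L.
5.52 L exceeds the passenger aircraft limit of 5 L for Category FL.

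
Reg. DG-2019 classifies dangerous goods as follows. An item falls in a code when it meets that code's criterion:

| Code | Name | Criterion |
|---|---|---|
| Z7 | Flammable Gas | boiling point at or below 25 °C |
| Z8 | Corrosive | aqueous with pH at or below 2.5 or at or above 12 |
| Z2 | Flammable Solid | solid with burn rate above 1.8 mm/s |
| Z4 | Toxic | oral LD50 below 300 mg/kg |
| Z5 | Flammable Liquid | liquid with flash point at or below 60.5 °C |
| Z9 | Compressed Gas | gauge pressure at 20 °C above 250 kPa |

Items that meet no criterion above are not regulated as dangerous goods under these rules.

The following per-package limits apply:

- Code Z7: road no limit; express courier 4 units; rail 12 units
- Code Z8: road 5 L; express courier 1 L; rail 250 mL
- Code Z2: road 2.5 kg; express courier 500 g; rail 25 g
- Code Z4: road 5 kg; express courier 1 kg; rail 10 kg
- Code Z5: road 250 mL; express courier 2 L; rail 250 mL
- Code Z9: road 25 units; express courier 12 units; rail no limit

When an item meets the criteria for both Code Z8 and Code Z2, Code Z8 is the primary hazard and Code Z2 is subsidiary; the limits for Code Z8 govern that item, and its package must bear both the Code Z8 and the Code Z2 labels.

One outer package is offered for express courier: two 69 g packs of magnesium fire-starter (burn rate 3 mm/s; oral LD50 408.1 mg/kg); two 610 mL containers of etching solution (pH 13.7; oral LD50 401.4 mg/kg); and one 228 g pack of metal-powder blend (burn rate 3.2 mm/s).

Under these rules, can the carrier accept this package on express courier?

With burn rate 3 mm/s (> 1.8 mm/s), the magnesium fire-starter falls in Code Z2.
The etching solution has pH 13.7, which is ≥ 12, so it is Code Z8 (Corrosive).
With burn rate 3.2 mm/s (> 1.8 mm/s), the metal-powder blend falls in Code Z2.
Code Z2 net quantity: (two 69 g packs = 138 g) + 228 g = 366 g.
366 g is within the express courier limit of 500 g for Code Z2.
Code Z8 quantity: two 610 mL containers = 1.22 L.
That exceeds the Code Z8 express courier limit of 1 L.

No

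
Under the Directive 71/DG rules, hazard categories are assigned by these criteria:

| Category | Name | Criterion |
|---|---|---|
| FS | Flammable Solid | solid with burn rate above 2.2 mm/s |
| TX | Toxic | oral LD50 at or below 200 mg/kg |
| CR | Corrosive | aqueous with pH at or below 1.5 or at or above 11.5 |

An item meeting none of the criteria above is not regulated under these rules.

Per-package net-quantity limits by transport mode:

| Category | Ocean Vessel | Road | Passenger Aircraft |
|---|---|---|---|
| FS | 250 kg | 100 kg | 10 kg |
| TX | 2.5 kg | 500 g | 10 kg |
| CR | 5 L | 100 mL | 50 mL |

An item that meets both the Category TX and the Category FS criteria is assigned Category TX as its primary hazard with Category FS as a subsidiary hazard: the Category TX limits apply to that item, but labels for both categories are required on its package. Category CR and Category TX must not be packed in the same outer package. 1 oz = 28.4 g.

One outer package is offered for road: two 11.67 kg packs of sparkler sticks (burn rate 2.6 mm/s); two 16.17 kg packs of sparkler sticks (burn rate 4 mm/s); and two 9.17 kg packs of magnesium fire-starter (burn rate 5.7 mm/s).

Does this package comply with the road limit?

Yes

The sparkler sticks have burn rate 2.6 mm/s, which is > 2.2 mm/s, so they are Category FS (Flammable Solid).
With burn rate 4 mm/s (> 2.2 mm/s), the sparkler sticks fall in Category FS.
Burn rate 5.7 mm/s meets the Category FS criterion (Flammable Solid), so the magnesium fire-starter is Category FS.
Total Category FS: (two 11.67 kg packs = 23.34 kg) + (two 16.17 kg packs = 32.34 kg) + (two 9.17 kg packs = 18.34 kg) = 74.02 kg.
74.02 kg is within the road limit of 100 kg for Category FS.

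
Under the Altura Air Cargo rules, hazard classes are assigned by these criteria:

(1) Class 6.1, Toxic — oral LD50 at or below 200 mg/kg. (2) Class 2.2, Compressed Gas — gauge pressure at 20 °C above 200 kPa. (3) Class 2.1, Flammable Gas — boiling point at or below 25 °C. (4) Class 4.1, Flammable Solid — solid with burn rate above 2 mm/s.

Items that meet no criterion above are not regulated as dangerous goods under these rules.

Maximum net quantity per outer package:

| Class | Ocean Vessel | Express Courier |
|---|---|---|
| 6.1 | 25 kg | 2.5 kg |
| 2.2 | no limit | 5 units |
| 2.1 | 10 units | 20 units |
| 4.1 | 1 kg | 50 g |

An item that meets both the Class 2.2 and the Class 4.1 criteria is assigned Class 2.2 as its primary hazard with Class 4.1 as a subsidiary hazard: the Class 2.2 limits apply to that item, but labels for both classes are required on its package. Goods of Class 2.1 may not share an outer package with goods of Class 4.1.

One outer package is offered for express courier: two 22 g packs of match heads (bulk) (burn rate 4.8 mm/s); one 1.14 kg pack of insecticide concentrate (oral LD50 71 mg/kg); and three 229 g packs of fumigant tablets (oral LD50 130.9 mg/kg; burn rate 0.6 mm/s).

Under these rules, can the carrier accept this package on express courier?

Burn rate 4.8 mm/s meets the Class 4.1 criterion (Flammable Solid), so the match heads (bulk) are Class 4.1.
Oral LD50 71 mg/kg meets the Class 6.1 criterion (Toxic), so the insecticide concentrate is Class 6.1.
Oral LD50 130.9 mg/kg meets the Class 6.1 criterion (Toxic), so the fumigant tablets are Class 6.1.
Total Class 6.1: 1.14 kg + (three 229 g packs = 687 g) = 1.827 kg.
1.827 kg ≤ 2.5 kg (express courier limit, Class 6.1) — within limit.
Class 4.1 quantity: two 22 g packs = 44 g.
44 g is within the express courier limit of 50 g for Class 4.1.
The segregation rule (Class 2.1 with Class 4.1) does not apply to Class 6.1 with Class 4.1.
Every hazard class is within its express courier limit and no segregation rule is violated.

Yes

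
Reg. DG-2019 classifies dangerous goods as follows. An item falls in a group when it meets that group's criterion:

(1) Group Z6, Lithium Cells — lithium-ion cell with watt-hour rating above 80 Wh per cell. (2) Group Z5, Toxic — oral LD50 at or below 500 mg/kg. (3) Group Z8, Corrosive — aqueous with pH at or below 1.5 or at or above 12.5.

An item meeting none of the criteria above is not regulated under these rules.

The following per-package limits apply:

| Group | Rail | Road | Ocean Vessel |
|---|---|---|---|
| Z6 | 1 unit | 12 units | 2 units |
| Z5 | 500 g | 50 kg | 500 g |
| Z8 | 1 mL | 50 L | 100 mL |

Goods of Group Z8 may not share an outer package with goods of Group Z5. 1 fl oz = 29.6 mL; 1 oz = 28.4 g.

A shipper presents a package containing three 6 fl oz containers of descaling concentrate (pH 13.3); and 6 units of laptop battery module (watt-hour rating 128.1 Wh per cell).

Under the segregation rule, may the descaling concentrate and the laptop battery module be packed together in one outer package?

pH 13.3 meets the Group Z8 criterion (Corrosive), so the descaling concentrate is Group Z8.
The laptop battery module has watt-hour rating 128.1 Wh per cell, which is > 80 Wh per cell, so it is Group Z6 (Lithium Cells).
No segregation rule bars Group Z8 with Group Z6.

Yes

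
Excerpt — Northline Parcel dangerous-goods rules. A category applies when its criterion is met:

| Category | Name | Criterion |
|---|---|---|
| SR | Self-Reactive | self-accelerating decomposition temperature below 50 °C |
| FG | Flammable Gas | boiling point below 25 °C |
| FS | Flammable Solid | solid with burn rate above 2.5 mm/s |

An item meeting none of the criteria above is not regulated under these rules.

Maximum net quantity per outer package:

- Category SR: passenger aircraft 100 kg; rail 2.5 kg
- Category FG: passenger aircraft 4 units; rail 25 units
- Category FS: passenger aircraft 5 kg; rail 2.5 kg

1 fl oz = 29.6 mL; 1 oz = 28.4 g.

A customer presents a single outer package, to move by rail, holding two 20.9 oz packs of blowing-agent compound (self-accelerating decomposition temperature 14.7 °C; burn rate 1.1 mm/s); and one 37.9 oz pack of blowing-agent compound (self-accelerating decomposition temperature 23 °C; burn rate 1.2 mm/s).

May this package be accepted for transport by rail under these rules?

Blowing-agent compound: self-accelerating decomposition temperature 14.7 °C < 50 °C → Category SR (Self-Reactive).
Blowing-agent compound: self-accelerating decomposition temperature 23 °C < 50 °C → Category SR (Self-Reactive).
Total Category SR: (two 20.9 oz packs = 1187.12 g) + (one 37.9 oz pack = 1076.36 g) = 2263.48 g.
That is within the Category SR rail limit of 2.5 kg.

Yes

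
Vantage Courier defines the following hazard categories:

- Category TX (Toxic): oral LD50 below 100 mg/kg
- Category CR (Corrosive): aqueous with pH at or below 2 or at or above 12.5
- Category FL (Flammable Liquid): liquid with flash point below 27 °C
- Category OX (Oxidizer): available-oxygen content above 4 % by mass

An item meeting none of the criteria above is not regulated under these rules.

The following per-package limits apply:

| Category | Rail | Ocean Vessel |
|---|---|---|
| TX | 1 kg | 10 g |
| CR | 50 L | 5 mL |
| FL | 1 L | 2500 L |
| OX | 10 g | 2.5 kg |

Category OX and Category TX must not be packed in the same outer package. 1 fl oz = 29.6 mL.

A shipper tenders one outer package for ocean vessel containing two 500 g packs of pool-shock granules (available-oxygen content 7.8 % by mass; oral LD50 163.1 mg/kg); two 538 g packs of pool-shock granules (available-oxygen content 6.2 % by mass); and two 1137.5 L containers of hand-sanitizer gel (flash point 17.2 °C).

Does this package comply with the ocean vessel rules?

Yes

Available-oxygen content 7.8 % by mass meets the Category OX criterion (Oxidizer), so the pool-shock granules are Category OX.
Pool-shock granules: available-oxygen content 6.2 % by mass > 4 % by mass → Category OX (Oxidizer).
With flash point 17.2 °C (< 27 °C), the hand-sanitizer gel falls in Category FL.
Category OX net quantity: (two 500 g packs = 1 kg) + (two 538 g packs = 1.076 kg) = 2.076 kg.
2.076 kg ≤ 2.5 kg (ocean vessel limit, Category OX) — within limit.
Category FL quantity: two 1137.5 L containers = 2275 L.
2275 L is within the ocean vessel limit of 2500 L for Category FL.
The segregation rule (Category OX with Category TX) does not apply to Category OX with Category FL.
Every hazard category is within its ocean vessel limit and no segregation rule is violated.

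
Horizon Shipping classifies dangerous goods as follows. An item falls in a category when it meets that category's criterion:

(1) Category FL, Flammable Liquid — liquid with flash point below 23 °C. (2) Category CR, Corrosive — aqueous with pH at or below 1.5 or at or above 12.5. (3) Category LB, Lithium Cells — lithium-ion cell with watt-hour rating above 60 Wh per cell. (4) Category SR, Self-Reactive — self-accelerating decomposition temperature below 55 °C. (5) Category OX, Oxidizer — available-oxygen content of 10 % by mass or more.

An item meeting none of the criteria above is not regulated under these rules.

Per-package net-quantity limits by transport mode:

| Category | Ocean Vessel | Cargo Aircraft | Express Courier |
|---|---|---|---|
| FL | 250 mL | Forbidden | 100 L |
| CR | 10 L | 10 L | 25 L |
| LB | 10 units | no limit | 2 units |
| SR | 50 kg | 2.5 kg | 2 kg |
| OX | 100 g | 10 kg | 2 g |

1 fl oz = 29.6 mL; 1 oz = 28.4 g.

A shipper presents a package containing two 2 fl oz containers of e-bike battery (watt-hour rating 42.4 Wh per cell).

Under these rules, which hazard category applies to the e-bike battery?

Not regulated

watt-hour rating 42.4 Wh per cell is not above 60 Wh per cell, so Category LB does not apply.
No criterion is met, so the item is not regulated.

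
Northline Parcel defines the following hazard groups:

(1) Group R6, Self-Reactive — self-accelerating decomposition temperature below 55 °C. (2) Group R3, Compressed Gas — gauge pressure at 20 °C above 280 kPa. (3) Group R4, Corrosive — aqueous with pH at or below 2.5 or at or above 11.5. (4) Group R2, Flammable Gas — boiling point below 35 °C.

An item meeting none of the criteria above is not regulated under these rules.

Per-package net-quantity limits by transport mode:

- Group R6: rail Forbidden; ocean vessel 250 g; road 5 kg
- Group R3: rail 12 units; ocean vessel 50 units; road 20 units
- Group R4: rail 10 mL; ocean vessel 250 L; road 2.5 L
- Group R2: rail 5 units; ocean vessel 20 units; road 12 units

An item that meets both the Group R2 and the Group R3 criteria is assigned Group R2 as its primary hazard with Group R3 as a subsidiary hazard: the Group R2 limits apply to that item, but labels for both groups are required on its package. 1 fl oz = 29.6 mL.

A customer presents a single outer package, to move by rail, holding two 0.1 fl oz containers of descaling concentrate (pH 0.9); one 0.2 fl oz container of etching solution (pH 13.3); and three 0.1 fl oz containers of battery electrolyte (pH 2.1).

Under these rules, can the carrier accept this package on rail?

No

With pH 0.9 (≤ 2.5), the descaling concentrate falls in Group R4.
Etching solution: pH 13.3 ≥ 11.5 → Group R4 (Corrosive).
pH 2.1 meets the Group R4 criterion (Corrosive), so the battery electrolyte is Group R4.
Total Group R4: (two 0.1 fl oz containers = 5.92 mL) + (one 0.2 fl oz container = 5.92 mL) + (three 0.1 fl oz containers = 8.88 mL) = 20.72 mL.
20.72 mL exceeds the rail limit of 10 mL for Group R4.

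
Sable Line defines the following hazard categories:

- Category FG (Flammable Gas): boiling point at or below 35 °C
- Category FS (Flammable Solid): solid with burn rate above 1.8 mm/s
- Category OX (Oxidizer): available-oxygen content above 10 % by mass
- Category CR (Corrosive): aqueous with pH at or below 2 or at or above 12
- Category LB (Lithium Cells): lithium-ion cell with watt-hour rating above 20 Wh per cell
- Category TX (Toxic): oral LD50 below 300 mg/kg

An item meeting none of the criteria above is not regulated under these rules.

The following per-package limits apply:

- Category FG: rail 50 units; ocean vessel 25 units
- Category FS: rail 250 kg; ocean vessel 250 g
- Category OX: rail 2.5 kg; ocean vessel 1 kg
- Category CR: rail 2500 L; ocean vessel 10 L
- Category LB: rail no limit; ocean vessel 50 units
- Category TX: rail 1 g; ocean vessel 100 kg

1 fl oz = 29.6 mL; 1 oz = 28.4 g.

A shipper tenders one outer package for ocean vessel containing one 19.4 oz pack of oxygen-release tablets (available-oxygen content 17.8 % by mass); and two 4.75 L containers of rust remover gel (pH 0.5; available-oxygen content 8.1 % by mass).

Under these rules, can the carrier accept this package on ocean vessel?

Yes

Available-oxygen content 17.8 % by mass meets the Category OX criterion (Oxidizer), so the oxygen-release tablets are Category OX.
Rust remover gel: pH 0.5 ≤ 2 → Category CR (Corrosive).
Category OX quantity: one 19.4 oz pack = 550.96 g.
550.96 g is within the ocean vessel limit of 1 kg for Category OX.
Category CR quantity: two 4.75 L containers = 9.5 L.
9.5 L is within the ocean vessel limit of 10 L for Category CR.
Every hazard category is within its ocean vessel limit and no segregation rule is violated.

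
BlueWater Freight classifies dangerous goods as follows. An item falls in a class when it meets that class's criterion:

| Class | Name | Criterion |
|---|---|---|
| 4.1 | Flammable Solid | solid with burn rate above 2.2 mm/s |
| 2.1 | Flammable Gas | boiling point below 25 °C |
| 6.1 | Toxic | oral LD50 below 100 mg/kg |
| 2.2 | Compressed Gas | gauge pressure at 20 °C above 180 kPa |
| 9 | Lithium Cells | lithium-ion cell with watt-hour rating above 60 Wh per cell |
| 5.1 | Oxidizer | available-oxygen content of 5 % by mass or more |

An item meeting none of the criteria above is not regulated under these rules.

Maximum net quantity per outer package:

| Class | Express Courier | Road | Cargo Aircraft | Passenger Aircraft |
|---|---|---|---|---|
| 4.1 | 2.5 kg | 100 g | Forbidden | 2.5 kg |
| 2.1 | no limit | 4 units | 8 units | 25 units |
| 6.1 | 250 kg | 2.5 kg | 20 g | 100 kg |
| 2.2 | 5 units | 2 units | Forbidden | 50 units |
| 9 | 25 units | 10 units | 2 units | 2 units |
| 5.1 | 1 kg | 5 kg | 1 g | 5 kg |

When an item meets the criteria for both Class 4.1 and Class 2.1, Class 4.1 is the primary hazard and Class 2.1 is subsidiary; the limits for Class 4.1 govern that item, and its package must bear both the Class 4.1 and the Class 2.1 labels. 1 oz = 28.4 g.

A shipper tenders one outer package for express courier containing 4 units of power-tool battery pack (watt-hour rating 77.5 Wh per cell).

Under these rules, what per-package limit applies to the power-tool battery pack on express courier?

The power-tool battery pack has watt-hour rating 77.5 Wh per cell, which is > 60 Wh per cell, so it is Class 9 (Lithium Cells).
The express courier limit for Class 9 is 25 units.

25 units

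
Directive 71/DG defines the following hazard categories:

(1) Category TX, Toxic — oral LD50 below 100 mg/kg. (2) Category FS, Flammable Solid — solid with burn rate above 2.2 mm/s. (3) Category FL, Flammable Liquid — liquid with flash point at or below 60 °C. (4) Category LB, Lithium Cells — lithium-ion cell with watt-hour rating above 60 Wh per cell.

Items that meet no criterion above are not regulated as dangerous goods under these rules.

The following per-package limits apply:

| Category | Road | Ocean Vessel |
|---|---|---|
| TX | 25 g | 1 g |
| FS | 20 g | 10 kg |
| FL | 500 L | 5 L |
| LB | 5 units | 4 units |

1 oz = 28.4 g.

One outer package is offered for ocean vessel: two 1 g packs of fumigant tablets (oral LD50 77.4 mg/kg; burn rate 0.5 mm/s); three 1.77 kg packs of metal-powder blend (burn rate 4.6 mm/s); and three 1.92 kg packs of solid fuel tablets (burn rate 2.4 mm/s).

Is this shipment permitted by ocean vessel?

No

Oral LD50 77.4 mg/kg meets the Category TX criterion (Toxic), so the fumigant tablets are Category TX.
Burn rate 4.6 mm/s meets the Category FS criterion (Flammable Solid), so the metal-powder blend is Category FS.
Solid fuel tablets: burn rate 2.4 mm/s > 2.2 mm/s → Category FS (Flammable Solid).
Total Category FS: (three 1.77 kg packs = 5.31 kg) + (three 1.92 kg packs = 5.76 kg) = 11.07 kg.
11.07 kg > 10 kg (ocean vessel limit, Category FS) — over the limit.
Category TX quantity: two 1 g packs = 2 g.
2 g exceeds the ocean vessel limit of 1 g for Category TX.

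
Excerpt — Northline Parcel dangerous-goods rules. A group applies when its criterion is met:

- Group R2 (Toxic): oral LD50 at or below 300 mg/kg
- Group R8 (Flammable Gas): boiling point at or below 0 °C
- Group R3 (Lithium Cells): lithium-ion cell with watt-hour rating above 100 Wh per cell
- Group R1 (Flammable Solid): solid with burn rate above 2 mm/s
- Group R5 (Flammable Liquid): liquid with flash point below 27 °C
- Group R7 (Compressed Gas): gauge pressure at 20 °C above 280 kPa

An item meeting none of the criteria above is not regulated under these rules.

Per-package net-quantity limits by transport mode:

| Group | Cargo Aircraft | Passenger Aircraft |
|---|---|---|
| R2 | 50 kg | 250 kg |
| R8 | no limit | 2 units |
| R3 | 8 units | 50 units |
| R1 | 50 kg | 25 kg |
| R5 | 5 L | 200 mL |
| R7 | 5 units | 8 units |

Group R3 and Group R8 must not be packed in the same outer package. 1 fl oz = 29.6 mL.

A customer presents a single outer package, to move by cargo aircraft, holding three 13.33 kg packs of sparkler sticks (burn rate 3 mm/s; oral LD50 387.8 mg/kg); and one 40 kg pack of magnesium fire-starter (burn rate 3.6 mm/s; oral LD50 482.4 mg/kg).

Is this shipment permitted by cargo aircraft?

Sparkler sticks: burn rate 3 mm/s > 2 mm/s → Group R1 (Flammable Solid).
The magnesium fire-starter has burn rate 3.6 mm/s, which is > 2 mm/s, so it is Group R1 (Flammable Solid).
Total Group R1: (three 13.33 kg packs = 39.99 kg) + 40 kg = 79.99 kg.
That exceeds the Group R1 cargo aircraft limit of 50 kg.

No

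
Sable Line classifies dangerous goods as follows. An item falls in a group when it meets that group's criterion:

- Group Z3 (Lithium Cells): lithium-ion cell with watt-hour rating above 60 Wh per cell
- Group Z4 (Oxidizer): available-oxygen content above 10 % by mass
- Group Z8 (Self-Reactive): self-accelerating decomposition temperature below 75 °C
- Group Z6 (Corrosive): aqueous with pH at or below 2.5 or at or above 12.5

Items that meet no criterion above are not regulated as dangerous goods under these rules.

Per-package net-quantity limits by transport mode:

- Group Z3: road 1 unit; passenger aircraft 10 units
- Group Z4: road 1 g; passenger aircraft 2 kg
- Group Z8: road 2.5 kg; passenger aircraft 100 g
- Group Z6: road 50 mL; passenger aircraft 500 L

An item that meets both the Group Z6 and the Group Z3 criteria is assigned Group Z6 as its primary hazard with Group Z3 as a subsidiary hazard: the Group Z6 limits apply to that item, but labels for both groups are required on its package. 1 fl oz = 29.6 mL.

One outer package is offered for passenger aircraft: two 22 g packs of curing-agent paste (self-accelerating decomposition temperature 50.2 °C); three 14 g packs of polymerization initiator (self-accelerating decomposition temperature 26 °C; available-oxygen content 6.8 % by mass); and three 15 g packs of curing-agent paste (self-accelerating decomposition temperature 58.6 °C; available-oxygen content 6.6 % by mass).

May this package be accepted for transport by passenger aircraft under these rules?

No

Curing-agent paste: self-accelerating decomposition temperature 50.2 °C < 75 °C → Group Z8 (Self-Reactive).
Self-accelerating decomposition temperature 26 °C meets the Group Z8 criterion (Self-Reactive), so the polymerization initiator is Group Z8.
Curing-agent paste: self-accelerating decomposition temperature 58.6 °C < 75 °C → Group Z8 (Self-Reactive).
Group Z8 net quantity: (two 22 g packs = 44 g) + (three 14 g packs = 42 g) + (three 15 g packs = 45 g) = 131 g.
131 g > 100 g (passenger aircraft limit, Group Z8) — over the limit.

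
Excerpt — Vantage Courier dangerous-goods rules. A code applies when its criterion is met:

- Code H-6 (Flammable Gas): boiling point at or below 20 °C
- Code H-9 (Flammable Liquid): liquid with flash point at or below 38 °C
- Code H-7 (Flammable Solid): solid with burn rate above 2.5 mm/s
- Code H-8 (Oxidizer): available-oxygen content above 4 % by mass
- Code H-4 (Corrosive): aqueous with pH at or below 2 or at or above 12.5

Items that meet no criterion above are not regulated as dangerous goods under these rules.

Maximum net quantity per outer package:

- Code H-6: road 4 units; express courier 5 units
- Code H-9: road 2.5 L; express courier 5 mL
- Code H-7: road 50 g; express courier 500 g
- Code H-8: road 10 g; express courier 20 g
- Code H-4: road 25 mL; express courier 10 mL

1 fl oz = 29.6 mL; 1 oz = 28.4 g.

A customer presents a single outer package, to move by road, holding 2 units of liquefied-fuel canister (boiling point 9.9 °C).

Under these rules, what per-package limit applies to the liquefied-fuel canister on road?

4 units

With boiling point 9.9 °C (≤ 20 °C), the liquefied-fuel canister falls in Code H-6.
The road limit for Code H-6 is 4 units.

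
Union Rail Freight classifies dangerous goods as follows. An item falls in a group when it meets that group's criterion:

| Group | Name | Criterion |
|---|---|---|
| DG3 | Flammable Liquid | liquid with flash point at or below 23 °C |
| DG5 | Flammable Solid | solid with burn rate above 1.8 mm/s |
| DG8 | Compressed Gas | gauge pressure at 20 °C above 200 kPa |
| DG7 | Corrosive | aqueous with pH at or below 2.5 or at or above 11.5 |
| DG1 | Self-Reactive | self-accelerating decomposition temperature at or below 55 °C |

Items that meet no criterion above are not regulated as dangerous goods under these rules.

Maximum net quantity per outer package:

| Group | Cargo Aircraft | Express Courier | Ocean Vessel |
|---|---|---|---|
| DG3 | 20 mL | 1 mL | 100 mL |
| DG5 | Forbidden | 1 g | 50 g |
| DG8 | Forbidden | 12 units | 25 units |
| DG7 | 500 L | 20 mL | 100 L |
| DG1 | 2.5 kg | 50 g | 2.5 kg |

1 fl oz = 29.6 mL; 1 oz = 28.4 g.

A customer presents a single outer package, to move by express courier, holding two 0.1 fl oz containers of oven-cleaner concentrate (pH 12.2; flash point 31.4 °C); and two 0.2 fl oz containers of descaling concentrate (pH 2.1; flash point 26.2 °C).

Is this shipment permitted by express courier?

Yes

pH 12.2 meets the Group DG7 criterion (Corrosive), so the oven-cleaner concentrate is Group DG7.
Descaling concentrate: pH 2.1 ≤ 2.5 → Group DG7 (Corrosive).
Group DG7 net quantity: (two 0.1 fl oz containers = 5.92 mL) + (two 0.2 fl oz containers = 11.84 mL) = 17.76 mL.
That is within the Group DG7 express courier limit of 20 mL.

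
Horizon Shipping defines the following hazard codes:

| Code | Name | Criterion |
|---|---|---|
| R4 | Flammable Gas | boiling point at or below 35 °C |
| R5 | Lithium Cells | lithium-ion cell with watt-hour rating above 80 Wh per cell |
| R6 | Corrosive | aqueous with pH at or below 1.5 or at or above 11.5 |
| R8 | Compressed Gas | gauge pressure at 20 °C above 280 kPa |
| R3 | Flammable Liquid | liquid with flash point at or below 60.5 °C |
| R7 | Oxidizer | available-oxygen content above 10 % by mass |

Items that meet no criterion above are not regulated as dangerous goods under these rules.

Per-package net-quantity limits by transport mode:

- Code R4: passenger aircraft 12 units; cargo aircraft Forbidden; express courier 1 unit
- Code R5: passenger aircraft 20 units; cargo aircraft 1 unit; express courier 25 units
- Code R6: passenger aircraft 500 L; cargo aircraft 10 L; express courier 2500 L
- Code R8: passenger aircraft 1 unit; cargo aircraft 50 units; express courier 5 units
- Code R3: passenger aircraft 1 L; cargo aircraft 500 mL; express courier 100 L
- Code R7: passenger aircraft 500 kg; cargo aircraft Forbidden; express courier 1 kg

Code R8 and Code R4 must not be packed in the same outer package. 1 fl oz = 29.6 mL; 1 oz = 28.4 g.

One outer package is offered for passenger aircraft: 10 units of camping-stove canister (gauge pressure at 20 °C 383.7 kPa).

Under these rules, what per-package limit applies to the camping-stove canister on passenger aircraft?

The camping-stove canister has gauge pressure at 20 °C 383.7 kPa, which is > 280 kPa, so it is Code R8 (Compressed Gas).
The passenger aircraft limit for Code R8 is 1 unit.

1 unit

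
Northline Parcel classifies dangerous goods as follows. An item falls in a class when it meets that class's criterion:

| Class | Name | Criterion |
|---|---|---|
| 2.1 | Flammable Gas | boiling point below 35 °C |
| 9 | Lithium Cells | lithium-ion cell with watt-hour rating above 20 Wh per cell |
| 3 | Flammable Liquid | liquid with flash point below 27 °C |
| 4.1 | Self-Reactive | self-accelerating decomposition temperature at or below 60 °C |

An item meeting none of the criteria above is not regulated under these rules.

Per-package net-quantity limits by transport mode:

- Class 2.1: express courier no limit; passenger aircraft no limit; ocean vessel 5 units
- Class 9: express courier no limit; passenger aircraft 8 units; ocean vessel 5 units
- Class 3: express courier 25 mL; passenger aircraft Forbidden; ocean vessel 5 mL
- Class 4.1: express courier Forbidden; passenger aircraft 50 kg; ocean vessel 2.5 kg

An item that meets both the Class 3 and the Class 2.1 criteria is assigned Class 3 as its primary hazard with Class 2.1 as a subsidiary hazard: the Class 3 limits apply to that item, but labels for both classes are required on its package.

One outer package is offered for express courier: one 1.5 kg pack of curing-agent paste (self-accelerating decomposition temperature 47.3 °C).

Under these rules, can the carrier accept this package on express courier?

No

Self-accelerating decomposition temperature 47.3 °C meets the Class 4.1 criterion (Self-Reactive), so the curing-agent paste is Class 4.1.
Class 4.1 quantity: 1.5 kg.
Class 4.1 is Forbidden by express courier.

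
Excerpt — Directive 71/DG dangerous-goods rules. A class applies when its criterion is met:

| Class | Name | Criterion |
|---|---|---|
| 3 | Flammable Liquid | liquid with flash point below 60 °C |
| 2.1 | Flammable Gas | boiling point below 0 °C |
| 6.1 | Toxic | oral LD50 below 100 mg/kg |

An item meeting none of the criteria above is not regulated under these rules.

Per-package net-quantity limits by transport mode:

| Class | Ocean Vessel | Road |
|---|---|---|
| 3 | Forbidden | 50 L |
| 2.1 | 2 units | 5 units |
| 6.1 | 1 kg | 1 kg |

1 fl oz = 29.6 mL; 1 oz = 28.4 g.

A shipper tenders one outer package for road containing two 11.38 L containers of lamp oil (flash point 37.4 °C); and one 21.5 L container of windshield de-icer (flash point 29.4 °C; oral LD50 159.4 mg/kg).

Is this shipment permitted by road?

Yes

The lamp oil has flash point 37.4 °C, which is < 60 °C, so it is Class 3 (Flammable Liquid).
Flash point 29.4 °C meets the Class 3 criterion (Flammable Liquid), so the windshield de-icer is Class 3.
Class 3 net quantity: (two 11.38 L containers = 22.76 L) + 21.5 L = 44.26 L.
44.26 L is within the road limit of 50 L for Class 3.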